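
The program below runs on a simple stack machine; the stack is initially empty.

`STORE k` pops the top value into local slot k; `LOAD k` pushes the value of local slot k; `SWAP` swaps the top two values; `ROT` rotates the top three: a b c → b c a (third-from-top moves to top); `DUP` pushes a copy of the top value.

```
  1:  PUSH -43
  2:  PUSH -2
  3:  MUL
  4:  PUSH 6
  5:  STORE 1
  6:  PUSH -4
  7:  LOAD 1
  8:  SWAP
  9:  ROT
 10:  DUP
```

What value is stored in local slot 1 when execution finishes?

6

PUSH -43  -43
PUSH -2   -43 -2
MUL       86
PUSH 6    86 6
STORE 1   86
PUSH -4   86 -4
LOAD 1    86 -4 6
SWAP      86 6 -4
ROT       6 -4 86
DUP       6 -4 86 86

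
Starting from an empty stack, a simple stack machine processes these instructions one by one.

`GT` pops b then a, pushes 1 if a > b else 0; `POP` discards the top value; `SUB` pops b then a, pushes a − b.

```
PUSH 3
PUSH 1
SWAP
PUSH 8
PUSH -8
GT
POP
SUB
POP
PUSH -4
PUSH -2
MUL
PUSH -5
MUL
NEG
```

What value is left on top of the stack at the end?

40

PUSH 3   3
PUSH 1   3 1
SWAP     1 3
PUSH 8   1 3 8
PUSH -8  1 3 8 -8
GT       1 3 1
POP      1 3
SUB      -2
POP      (empty)
PUSH -4  -4
PUSH -2  -4 -2
MUL      8
PUSH -5  8 -5
MUL      -40
NEG      40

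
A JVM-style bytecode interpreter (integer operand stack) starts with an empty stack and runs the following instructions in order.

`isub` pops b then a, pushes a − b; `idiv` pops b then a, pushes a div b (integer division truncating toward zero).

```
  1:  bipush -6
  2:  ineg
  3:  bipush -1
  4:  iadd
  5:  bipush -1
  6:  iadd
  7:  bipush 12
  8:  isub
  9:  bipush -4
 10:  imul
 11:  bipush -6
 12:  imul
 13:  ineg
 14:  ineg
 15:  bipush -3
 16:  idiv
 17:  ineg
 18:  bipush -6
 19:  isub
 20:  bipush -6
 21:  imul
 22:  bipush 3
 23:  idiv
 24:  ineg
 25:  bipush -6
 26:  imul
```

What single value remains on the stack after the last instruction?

696

bipush -6  [-6]
ineg       [6]
bipush -1  [6, -1]
iadd       [5]
bipush -1  [5, -1]
iadd       [4]
bipush 12  [4, 12]
isub       [-8]
bipush -4  [-8, -4]
imul       [32]
bipush -6  [32, -6]
imul       [-192]
ineg       [192]
ineg       [-192]
bipush -3  [-192, -3]
idiv       [64]
ineg       [-64]
bipush -6  [-64, -6]
isub       [-58]
bipush -6  [-58, -6]
imul       [348]
bipush 3   [348, 3]
idiv       [116]
ineg       [-116]
bipush -6  [-116, -6]
imul       [696]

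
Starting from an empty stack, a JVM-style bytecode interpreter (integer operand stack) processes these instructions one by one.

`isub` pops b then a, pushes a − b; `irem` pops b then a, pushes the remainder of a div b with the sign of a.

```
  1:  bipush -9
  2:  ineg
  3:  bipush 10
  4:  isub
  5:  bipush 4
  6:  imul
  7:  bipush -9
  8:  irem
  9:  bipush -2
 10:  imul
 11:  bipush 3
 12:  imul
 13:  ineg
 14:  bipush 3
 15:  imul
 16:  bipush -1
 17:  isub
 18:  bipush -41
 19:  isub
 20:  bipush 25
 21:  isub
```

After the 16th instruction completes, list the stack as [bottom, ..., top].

[-72, -1]

bipush -9 → [-9]
ineg      → [9]
bipush 10 → [9, 10]
isub      → [-1]
bipush 4  → [-1, 4]
imul      → [-4]
bipush -9 → [-4, -9]
irem      → [-4]
bipush -2 → [-4, -2]
imul      → [8]
bipush 3  → [8, 3]
imul      → [24]
ineg      → [-24]
bipush 3  → [-24, 3]
imul      → [-72]
bipush -1 → [-72, -1]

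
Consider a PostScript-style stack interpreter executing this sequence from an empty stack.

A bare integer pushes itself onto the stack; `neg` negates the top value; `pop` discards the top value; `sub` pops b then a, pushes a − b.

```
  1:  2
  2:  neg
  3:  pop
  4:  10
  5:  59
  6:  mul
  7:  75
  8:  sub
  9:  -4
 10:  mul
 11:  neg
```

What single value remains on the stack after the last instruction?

2060

2    2
neg  -2
pop  (empty)
10   10
59   10 59
mul  590
75   590 75
sub  515
-4   515 -4
mul  -2060
neg  2060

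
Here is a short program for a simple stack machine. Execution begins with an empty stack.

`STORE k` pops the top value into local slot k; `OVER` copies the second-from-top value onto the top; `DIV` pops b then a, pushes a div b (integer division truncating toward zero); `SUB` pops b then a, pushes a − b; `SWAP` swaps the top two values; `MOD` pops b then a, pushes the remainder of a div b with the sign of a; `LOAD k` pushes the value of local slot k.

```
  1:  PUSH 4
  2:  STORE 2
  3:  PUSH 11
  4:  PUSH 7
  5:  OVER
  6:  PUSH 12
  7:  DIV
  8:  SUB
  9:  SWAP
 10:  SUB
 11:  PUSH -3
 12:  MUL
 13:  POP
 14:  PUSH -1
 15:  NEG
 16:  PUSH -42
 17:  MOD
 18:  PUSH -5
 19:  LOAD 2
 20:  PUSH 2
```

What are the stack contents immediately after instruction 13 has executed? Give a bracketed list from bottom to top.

PUSH 4   4
STORE 2  (empty)
PUSH 11  11
PUSH 7   11 7
OVER     11 7 11
PUSH 12  11 7 11 12
DIV      11 7 0
SUB      11 7
SWAP     7 11
SUB      -4
PUSH -3  -4 -3
MUL      12
POP      (empty)

[]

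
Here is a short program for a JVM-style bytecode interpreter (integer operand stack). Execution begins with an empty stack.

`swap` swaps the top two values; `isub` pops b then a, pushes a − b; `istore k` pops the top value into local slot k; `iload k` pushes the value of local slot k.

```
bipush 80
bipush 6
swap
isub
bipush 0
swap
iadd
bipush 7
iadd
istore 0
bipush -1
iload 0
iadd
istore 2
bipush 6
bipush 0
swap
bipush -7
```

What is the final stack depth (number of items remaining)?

3

bipush 80 → 80
bipush 6  → 80 6
swap      → 6 80
isub      → -74
bipush 0  → -74 0
swap      → 0 -74
iadd      → -74
bipush 7  → -74 7
iadd      → -67
istore 0  → (empty)
bipush -1 → -1
iload 0   → -1 -67
iadd      → -68
istore 2  → (empty)
bipush 6  → 6
bipush 0  → 6 0
swap      → 0 6
bipush -7 → 0 6 -7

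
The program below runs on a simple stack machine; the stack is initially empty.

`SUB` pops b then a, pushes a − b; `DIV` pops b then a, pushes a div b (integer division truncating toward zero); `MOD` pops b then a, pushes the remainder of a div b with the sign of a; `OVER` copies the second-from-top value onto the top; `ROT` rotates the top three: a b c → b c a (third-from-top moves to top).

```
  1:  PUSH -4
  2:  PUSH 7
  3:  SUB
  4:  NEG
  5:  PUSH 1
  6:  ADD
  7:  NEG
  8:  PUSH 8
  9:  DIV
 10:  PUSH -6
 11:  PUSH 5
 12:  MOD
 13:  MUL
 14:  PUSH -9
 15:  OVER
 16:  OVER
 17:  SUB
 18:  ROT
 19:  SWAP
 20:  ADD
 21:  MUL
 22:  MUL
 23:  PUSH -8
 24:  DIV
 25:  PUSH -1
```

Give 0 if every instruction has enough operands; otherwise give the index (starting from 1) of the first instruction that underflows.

PUSH -4 -> -4
PUSH 7  -> -4 7
SUB     -> -11
NEG     -> 11
PUSH 1  -> 11 1
ADD     -> 12
NEG     -> -12
PUSH 8  -> -12 8
DIV     -> -1
PUSH -6 -> -1 -6
PUSH 5  -> -1 -6 5
MOD     -> -1 -1
MUL     -> 1
PUSH -9 -> 1 -9
OVER    -> 1 -9 1
OVER    -> 1 -9 1 -9
SUB     -> 1 -9 10
ROT     -> -9 10 1
SWAP    -> -9 1 10
ADD     -> -9 11
MUL     -> -99
MUL  — needs 2 operands, stack has 1 → underflow

22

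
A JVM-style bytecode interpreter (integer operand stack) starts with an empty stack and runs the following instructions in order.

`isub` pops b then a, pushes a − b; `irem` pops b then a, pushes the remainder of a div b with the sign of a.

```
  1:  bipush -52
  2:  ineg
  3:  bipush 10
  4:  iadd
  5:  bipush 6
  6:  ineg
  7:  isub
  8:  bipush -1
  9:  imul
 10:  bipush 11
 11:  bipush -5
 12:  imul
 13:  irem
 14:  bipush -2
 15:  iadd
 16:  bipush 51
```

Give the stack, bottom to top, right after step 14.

[-13, -2]

bipush -52 → -52
ineg       → 52
bipush 10  → 52 10
iadd       → 62
bipush 6   → 62 6
ineg       → 62 -6
isub       → 68
bipush -1  → 68 -1
imul       → -68
bipush 11  → -68 11
bipush -5  → -68 11 -5
imul       → -68 -55
irem       → -13
bipush -2  → -13 -2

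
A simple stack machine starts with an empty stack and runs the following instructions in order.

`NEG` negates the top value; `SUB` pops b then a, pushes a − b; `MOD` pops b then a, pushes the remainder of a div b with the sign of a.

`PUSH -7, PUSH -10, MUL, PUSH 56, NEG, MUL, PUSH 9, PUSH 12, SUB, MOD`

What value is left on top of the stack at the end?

-2

PUSH -7   -7
PUSH -10  -7 -10
MUL       70
PUSH 56   70 56
NEG       70 -56
MUL       -3920
PUSH 9    -3920 9
PUSH 12   -3920 9 12
SUB       -3920 -3
MOD       -2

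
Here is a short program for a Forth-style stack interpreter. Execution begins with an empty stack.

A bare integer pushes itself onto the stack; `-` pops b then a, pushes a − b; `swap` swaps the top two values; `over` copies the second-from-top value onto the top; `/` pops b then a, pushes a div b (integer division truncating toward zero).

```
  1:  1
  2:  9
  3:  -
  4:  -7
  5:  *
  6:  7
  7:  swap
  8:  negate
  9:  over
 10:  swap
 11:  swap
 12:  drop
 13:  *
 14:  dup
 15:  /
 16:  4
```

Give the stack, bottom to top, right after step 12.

1       1
9       1 9
-       -8
-7      -8 -7
*       56
7       56 7
swap    7 56
negate  7 -56
over    7 -56 7
swap    7 7 -56
swap    7 -56 7
drop    7 -56

[7, -56]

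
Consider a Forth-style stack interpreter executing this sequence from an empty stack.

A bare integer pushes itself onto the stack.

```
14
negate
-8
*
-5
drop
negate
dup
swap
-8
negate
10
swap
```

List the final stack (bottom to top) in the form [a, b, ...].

[-112, -112, 10, 8]

14     → [14]
negate → [-14]
-8     → [-14, -8]
*      → [112]
-5     → [112, -5]
drop   → [112]
negate → [-112]
dup    → [-112, -112]
swap   → [-112, -112]
-8     → [-112, -112, -8]
negate → [-112, -112, 8]
10     → [-112, -112, 8, 10]
swap   → [-112, -112, 10, 8]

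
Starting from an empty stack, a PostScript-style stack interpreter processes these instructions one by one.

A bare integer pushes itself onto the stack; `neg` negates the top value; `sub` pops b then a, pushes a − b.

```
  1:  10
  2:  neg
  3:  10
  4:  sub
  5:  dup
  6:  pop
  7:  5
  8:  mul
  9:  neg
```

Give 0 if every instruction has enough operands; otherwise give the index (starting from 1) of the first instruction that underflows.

10   [10]
neg  [-10]
10   [-10, 10]
sub  [-20]
dup  [-20, -20]
pop  [-20]
5    [-20, 5]
mul  [-100]
neg  [100]

0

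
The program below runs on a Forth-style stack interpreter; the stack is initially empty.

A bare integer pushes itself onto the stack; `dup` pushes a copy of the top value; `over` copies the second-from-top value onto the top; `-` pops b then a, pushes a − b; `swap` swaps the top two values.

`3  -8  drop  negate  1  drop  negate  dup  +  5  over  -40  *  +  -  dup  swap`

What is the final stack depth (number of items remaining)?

2

3       3
-8      3 -8
drop    3
negate  -3
1       -3 1
drop    -3
negate  3
dup     3 3
+       6
5       6 5
over    6 5 6
-40     6 5 6 -40
*       6 5 -240
+       6 -235
-       241
dup     241 241
swap    241 241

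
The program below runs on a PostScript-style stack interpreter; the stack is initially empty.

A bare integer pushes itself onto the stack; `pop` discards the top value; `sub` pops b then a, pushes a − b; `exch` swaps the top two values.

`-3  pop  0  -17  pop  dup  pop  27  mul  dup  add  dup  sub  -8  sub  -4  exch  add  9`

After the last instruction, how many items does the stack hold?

2

-3   → -3
pop  → (empty)
0    → 0
-17  → 0 -17
pop  → 0
dup  → 0 0
pop  → 0
27   → 0 27
mul  → 0
dup  → 0 0
add  → 0
dup  → 0 0
sub  → 0
-8   → 0 -8
sub  → 8
-4   → 8 -4
exch → -4 8
add  → 4
9    → 4 9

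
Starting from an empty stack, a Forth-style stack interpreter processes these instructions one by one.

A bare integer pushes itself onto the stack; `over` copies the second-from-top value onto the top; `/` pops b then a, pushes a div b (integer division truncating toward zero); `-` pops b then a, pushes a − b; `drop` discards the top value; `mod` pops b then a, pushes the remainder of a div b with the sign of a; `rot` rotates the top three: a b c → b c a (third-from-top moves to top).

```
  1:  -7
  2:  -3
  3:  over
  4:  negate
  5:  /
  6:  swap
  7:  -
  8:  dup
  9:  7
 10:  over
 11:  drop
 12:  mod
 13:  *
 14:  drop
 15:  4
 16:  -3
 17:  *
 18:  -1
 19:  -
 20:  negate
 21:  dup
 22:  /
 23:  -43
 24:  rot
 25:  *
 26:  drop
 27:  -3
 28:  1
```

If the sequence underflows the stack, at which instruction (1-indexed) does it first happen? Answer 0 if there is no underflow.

-7      [-7]
-3      [-7, -3]
over    [-7, -3, -7]
negate  [-7, -3, 7]
/       [-7, 0]
swap    [0, -7]
-       [7]
dup     [7, 7]
7       [7, 7, 7]
over    [7, 7, 7, 7]
drop    [7, 7, 7]
mod     [7, 0]
*       [0]
drop    []
4       [4]
-3      [4, -3]
*       [-12]
-1      [-12, -1]
-       [-11]
negate  [11]
dup     [11, 11]
/       [1]
-43     [1, -43]
rot  — needs 3 operands, stack has 2 → underflow

24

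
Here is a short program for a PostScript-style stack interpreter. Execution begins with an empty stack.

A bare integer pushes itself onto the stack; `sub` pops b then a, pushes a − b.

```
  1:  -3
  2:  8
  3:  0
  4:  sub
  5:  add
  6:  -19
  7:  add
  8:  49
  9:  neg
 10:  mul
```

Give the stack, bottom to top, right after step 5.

-3  → -3
8   → -3 8
0   → -3 8 0
sub → -3 8
add → 5

[5]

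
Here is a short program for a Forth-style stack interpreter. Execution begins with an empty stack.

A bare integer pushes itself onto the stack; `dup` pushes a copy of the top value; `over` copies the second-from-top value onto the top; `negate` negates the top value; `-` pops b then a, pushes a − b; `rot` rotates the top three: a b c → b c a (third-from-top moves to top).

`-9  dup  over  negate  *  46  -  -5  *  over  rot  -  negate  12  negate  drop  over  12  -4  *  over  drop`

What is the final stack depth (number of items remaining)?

-9      -9
dup     -9 -9
over    -9 -9 -9
negate  -9 -9 9
*       -9 -81
46      -9 -81 46
-       -9 -127
-5      -9 -127 -5
*       -9 635
over    -9 635 -9
rot     635 -9 -9
-       635 0
negate  635 0
12      635 0 12
negate  635 0 -12
drop    635 0
over    635 0 635
12      635 0 635 12
-4      635 0 635 12 -4
*       635 0 635 -48
over    635 0 635 -48 635
drop    635 0 635 -48

4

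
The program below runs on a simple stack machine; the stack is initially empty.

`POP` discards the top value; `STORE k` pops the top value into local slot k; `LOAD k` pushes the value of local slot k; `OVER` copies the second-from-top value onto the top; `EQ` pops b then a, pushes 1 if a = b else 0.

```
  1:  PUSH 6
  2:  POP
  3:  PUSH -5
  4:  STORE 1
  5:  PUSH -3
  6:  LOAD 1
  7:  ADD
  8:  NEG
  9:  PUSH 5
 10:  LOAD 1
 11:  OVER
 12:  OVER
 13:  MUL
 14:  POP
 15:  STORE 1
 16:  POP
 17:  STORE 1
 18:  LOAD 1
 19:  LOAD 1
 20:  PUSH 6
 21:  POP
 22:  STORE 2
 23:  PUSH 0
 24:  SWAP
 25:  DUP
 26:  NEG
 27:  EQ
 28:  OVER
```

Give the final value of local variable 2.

PUSH 6  → [6]
POP     → []
PUSH -5 → [-5]
STORE 1 → []
PUSH -3 → [-3]
LOAD 1  → [-3, -5]
ADD     → [-8]
NEG     → [8]
PUSH 5  → [8, 5]
LOAD 1  → [8, 5, -5]
OVER    → [8, 5, -5, 5]
OVER    → [8, 5, -5, 5, -5]
MUL     → [8, 5, -5, -25]
POP     → [8, 5, -5]
STORE 1 → [8, 5]
POP     → [8]
STORE 1 → []
LOAD 1  → [8]
LOAD 1  → [8, 8]
PUSH 6  → [8, 8, 6]
POP     → [8, 8]
STORE 2 → [8]
PUSH 0  → [8, 0]
SWAP    → [0, 8]
DUP     → [0, 8, 8]
NEG     → [0, 8, -8]
EQ      → [0, 0]
OVER    → [0, 0, 0]

8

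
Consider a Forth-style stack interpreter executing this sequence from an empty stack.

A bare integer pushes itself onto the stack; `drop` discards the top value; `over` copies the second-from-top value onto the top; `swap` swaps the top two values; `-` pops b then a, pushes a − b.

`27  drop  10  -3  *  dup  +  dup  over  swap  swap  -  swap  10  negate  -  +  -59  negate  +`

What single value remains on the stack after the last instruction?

27     → 27
drop   → (empty)
10     → 10
-3     → 10 -3
*      → -30
dup    → -30 -30
+      → -60
dup    → -60 -60
over   → -60 -60 -60
swap   → -60 -60 -60
swap   → -60 -60 -60
-      → -60 0
swap   → 0 -60
10     → 0 -60 10
negate → 0 -60 -10
-      → 0 -50
+      → -50
-59    → -50 -59
negate → -50 59
+      → 9

9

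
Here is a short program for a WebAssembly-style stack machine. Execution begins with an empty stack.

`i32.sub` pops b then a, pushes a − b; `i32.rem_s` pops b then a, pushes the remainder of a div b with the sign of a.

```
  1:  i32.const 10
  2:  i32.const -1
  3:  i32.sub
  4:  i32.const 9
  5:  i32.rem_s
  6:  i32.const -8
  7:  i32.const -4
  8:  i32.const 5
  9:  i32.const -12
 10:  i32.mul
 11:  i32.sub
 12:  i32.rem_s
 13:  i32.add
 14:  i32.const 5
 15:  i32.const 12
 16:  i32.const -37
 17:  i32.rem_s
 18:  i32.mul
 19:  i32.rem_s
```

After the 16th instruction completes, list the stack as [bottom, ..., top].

[-6, 5, 12, -37]

i32.const 10  : [10]
i32.const -1  : [10, -1]
i32.sub       : [11]
i32.const 9   : [11, 9]
i32.rem_s     : [2]
i32.const -8  : [2, -8]
i32.const -4  : [2, -8, -4]
i32.const 5   : [2, -8, -4, 5]
i32.const -12 : [2, -8, -4, 5, -12]
i32.mul       : [2, -8, -4, -60]
i32.sub       : [2, -8, 56]
i32.rem_s     : [2, -8]
i32.add       : [-6]
i32.const 5   : [-6, 5]
i32.const 12  : [-6, 5, 12]
i32.const -37 : [-6, 5, 12, -37]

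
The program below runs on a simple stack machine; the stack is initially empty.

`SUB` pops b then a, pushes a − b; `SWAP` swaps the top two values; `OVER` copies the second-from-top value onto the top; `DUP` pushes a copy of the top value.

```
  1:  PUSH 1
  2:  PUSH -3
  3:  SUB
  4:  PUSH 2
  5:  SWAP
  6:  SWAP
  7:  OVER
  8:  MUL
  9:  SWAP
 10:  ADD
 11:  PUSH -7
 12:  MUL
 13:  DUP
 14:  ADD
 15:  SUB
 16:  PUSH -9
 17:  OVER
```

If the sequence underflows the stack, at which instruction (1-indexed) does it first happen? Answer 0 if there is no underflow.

15

PUSH 1  : [1]
PUSH -3 : [1, -3]
SUB     : [4]
PUSH 2  : [4, 2]
SWAP    : [2, 4]
SWAP    : [4, 2]
OVER    : [4, 2, 4]
MUL     : [4, 8]
SWAP    : [8, 4]
ADD     : [12]
PUSH -7 : [12, -7]
MUL     : [-84]
DUP     : [-84, -84]
ADD     : [-168]
SUB  — needs 2 operands, stack has 1 → underflow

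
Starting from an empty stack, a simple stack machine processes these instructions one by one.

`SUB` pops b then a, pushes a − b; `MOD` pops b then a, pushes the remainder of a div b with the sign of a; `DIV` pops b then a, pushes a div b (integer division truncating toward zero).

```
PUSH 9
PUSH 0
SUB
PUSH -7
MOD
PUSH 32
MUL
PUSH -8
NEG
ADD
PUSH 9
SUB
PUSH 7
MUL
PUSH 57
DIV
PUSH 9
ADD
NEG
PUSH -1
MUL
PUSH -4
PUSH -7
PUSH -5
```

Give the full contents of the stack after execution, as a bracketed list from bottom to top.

[16, -4, -7, -5]

PUSH 9  → 9
PUSH 0  → 9 0
SUB     → 9
PUSH -7 → 9 -7
MOD     → 2
PUSH 32 → 2 32
MUL     → 64
PUSH -8 → 64 -8
NEG     → 64 8
ADD     → 72
PUSH 9  → 72 9
SUB     → 63
PUSH 7  → 63 7
MUL     → 441
PUSH 57 → 441 57
DIV     → 7
PUSH 9  → 7 9
ADD     → 16
NEG     → -16
PUSH -1 → -16 -1
MUL     → 16
PUSH -4 → 16 -4
PUSH -7 → 16 -4 -7
PUSH -5 → 16 -4 -7 -5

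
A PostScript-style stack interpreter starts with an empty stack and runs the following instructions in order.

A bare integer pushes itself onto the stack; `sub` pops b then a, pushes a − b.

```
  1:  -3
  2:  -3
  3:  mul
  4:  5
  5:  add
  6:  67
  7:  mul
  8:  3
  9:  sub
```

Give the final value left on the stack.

935

-3  : [-3]
-3  : [-3, -3]
mul : [9]
5   : [9, 5]
add : [14]
67  : [14, 67]
mul : [938]
3   : [938, 3]
sub : [935]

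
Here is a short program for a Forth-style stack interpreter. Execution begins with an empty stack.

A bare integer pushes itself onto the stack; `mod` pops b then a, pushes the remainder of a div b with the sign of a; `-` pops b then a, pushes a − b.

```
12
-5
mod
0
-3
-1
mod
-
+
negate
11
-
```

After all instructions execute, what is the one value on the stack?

-13

12     : [12]
-5     : [12, -5]
mod    : [2]
0      : [2, 0]
-3     : [2, 0, -3]
-1     : [2, 0, -3, -1]
mod    : [2, 0, 0]
-      : [2, 0]
+      : [2]
negate : [-2]
11     : [-2, 11]
-      : [-13]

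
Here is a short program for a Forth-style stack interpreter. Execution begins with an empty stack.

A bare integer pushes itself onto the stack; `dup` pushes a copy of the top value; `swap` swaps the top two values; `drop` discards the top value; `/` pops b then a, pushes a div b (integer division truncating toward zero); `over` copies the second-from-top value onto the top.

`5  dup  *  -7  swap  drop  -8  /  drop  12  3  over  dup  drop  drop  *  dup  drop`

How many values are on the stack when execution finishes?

1

5    -> [5]
dup  -> [5, 5]
*    -> [25]
-7   -> [25, -7]
swap -> [-7, 25]
drop -> [-7]
-8   -> [-7, -8]
/    -> [0]
drop -> []
12   -> [12]
3    -> [12, 3]
over -> [12, 3, 12]
dup  -> [12, 3, 12, 12]
drop -> [12, 3, 12]
drop -> [12, 3]
*    -> [36]
dup  -> [36, 36]
drop -> [36]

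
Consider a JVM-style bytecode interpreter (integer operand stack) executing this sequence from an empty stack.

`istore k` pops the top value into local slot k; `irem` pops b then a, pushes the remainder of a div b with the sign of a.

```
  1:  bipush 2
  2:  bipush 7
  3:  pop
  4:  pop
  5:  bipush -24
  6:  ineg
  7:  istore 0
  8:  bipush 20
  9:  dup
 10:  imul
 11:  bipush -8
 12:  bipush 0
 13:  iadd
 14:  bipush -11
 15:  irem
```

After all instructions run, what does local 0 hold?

bipush 2   → [2]
bipush 7   → [2, 7]
pop        → [2]
pop        → []
bipush -24 → [-24]
ineg       → [24]
istore 0   → []
bipush 20  → [20]
dup        → [20, 20]
imul       → [400]
bipush -8  → [400, -8]
bipush 0   → [400, -8, 0]
iadd       → [400, -8]
bipush -11 → [400, -8, -11]
irem       → [400, -8]

24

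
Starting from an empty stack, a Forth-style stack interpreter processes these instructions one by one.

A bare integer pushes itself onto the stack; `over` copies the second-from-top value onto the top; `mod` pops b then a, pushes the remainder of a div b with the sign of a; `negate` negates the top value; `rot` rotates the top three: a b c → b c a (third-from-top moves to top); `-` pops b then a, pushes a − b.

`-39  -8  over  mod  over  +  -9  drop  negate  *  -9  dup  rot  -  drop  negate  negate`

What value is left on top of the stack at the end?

-39    : [-39]
-8     : [-39, -8]
over   : [-39, -8, -39]
mod    : [-39, -8]
over   : [-39, -8, -39]
+      : [-39, -47]
-9     : [-39, -47, -9]
drop   : [-39, -47]
negate : [-39, 47]
*      : [-1833]
-9     : [-1833, -9]
dup    : [-1833, -9, -9]
rot    : [-9, -9, -1833]
-      : [-9, 1824]
drop   : [-9]
negate : [9]
negate : [-9]

-9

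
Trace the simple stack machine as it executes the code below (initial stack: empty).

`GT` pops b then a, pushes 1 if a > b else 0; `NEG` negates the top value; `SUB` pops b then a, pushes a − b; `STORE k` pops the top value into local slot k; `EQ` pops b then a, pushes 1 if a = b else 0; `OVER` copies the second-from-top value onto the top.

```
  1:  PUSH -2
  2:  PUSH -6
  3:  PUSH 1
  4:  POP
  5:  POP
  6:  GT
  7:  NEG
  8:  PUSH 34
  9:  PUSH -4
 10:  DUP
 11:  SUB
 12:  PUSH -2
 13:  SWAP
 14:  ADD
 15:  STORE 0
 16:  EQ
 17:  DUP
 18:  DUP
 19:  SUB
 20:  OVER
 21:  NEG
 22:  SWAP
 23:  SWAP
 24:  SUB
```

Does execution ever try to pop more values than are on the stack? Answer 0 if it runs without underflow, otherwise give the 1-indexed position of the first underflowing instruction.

6

PUSH -2  -2
PUSH -6  -2 -6
PUSH 1   -2 -6 1
POP      -2 -6
POP      -2
GT  — needs 2 operands, stack has 1 → underflow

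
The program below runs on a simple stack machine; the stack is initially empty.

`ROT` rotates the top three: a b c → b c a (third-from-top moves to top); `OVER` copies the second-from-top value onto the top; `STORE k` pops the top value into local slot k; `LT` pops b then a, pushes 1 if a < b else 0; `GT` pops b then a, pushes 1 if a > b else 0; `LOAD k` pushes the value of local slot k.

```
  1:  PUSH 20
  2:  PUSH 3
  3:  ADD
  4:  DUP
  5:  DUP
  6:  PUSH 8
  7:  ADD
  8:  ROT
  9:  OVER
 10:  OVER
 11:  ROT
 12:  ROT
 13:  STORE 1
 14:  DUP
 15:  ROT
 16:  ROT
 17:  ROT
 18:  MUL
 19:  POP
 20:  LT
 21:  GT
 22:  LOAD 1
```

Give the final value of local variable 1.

31

PUSH 20 : 20
PUSH 3  : 20 3
ADD     : 23
DUP     : 23 23
DUP     : 23 23 23
PUSH 8  : 23 23 23 8
ADD     : 23 23 31
ROT     : 23 31 23
OVER    : 23 31 23 31
OVER    : 23 31 23 31 23
ROT     : 23 31 31 23 23
ROT     : 23 31 23 23 31
STORE 1 : 23 31 23 23
DUP     : 23 31 23 23 23
ROT     : 23 31 23 23 23
ROT     : 23 31 23 23 23
ROT     : 23 31 23 23 23
MUL     : 23 31 23 529
POP     : 23 31 23
LT      : 23 0
GT      : 1
LOAD 1  : 1 31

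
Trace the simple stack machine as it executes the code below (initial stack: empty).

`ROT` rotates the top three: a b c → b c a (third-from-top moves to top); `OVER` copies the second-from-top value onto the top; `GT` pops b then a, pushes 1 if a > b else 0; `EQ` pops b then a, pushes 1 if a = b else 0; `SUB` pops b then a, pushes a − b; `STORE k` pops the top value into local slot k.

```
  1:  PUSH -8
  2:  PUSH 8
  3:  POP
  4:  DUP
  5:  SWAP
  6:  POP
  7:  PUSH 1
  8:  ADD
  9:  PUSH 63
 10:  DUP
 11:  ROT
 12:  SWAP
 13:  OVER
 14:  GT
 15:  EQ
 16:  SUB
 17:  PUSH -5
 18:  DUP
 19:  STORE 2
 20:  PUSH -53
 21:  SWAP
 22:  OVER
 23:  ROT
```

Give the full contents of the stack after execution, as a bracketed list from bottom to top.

[63, -5, -53, -53]

PUSH -8  → [-8]
PUSH 8   → [-8, 8]
POP      → [-8]
DUP      → [-8, -8]
SWAP     → [-8, -8]
POP      → [-8]
PUSH 1   → [-8, 1]
ADD      → [-7]
PUSH 63  → [-7, 63]
DUP      → [-7, 63, 63]
ROT      → [63, 63, -7]
SWAP     → [63, -7, 63]
OVER     → [63, -7, 63, -7]
GT       → [63, -7, 1]
EQ       → [63, 0]
SUB      → [63]
PUSH -5  → [63, -5]
DUP      → [63, -5, -5]
STORE 2  → [63, -5]
PUSH -53 → [63, -5, -53]
SWAP     → [63, -53, -5]
OVER     → [63, -53, -5, -53]
ROT      → [63, -5, -53, -53]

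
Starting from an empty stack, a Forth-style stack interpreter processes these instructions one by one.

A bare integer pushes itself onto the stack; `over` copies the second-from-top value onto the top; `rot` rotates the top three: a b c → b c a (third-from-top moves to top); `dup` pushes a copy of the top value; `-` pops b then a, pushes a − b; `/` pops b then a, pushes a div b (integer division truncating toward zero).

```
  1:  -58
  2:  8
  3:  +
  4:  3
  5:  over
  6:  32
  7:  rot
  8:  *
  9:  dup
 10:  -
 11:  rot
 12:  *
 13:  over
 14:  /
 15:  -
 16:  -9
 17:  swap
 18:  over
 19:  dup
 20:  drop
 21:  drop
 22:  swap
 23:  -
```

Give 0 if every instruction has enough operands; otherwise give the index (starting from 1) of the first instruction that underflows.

0

-58   [-58]
8     [-58, 8]
+     [-50]
3     [-50, 3]
over  [-50, 3, -50]
32    [-50, 3, -50, 32]
rot   [-50, -50, 32, 3]
*     [-50, -50, 96]
dup   [-50, -50, 96, 96]
-     [-50, -50, 0]
rot   [-50, 0, -50]
*     [-50, 0]
over  [-50, 0, -50]
/     [-50, 0]
-     [-50]
-9    [-50, -9]
swap  [-9, -50]
over  [-9, -50, -9]
dup   [-9, -50, -9, -9]
drop  [-9, -50, -9]
drop  [-9, -50]
swap  [-50, -9]
-     [-41]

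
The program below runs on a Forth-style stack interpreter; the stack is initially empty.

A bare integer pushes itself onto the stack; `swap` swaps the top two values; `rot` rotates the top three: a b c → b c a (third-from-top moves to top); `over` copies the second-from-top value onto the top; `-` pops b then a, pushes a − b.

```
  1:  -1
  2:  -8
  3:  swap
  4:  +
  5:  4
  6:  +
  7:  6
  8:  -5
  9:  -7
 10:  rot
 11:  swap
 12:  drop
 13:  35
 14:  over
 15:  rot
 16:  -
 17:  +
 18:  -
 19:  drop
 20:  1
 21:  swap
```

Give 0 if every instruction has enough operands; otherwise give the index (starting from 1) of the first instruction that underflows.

-1   → [-1]
-8   → [-1, -8]
swap → [-8, -1]
+    → [-9]
4    → [-9, 4]
+    → [-5]
6    → [-5, 6]
-5   → [-5, 6, -5]
-7   → [-5, 6, -5, -7]
rot  → [-5, -5, -7, 6]
swap → [-5, -5, 6, -7]
drop → [-5, -5, 6]
35   → [-5, -5, 6, 35]
over → [-5, -5, 6, 35, 6]
rot  → [-5, -5, 35, 6, 6]
-    → [-5, -5, 35, 0]
+    → [-5, -5, 35]
-    → [-5, -40]
drop → [-5]
1    → [-5, 1]
swap → [1, -5]

0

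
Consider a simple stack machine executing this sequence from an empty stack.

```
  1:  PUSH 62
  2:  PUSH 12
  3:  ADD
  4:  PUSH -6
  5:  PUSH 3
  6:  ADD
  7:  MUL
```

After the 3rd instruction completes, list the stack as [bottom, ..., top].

PUSH 62 : [62]
PUSH 12 : [62, 12]
ADD     : [74]

[74]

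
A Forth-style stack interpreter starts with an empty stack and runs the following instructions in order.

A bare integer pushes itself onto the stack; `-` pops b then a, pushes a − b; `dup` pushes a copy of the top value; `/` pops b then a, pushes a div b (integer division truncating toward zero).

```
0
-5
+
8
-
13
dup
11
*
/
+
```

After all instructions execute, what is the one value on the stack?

0    [0]
-5   [0, -5]
+    [-5]
8    [-5, 8]
-    [-13]
13   [-13, 13]
dup  [-13, 13, 13]
11   [-13, 13, 13, 11]
*    [-13, 13, 143]
/    [-13, 0]
+    [-13]

-13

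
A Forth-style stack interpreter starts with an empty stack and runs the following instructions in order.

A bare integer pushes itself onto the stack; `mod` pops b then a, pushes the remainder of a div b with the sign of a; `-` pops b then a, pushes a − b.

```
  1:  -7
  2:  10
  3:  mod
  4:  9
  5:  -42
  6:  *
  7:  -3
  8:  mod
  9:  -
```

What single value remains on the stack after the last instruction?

-7

-7  → [-7]
10  → [-7, 10]
mod → [-7]
9   → [-7, 9]
-42 → [-7, 9, -42]
*   → [-7, -378]
-3  → [-7, -378, -3]
mod → [-7, 0]
-   → [-7]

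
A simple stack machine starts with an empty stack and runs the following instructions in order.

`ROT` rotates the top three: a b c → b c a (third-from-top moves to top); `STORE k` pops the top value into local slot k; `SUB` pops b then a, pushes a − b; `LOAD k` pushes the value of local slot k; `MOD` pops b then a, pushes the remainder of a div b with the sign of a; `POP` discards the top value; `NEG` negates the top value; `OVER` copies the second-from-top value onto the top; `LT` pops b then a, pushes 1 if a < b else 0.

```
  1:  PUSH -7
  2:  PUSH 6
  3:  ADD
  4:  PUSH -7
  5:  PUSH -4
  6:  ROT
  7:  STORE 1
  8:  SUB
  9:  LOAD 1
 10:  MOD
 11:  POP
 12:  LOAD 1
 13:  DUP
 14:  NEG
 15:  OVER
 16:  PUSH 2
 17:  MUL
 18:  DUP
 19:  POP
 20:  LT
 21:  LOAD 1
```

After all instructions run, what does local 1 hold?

PUSH -7 -> -7
PUSH 6  -> -7 6
ADD     -> -1
PUSH -7 -> -1 -7
PUSH -4 -> -1 -7 -4
ROT     -> -7 -4 -1
STORE 1 -> -7 -4
SUB     -> -3
LOAD 1  -> -3 -1
MOD     -> 0
POP     -> (empty)
LOAD 1  -> -1
DUP     -> -1 -1
NEG     -> -1 1
OVER    -> -1 1 -1
PUSH 2  -> -1 1 -1 2
MUL     -> -1 1 -2
DUP     -> -1 1 -2 -2
POP     -> -1 1 -2
LT      -> -1 0
LOAD 1  -> -1 0 -1

-1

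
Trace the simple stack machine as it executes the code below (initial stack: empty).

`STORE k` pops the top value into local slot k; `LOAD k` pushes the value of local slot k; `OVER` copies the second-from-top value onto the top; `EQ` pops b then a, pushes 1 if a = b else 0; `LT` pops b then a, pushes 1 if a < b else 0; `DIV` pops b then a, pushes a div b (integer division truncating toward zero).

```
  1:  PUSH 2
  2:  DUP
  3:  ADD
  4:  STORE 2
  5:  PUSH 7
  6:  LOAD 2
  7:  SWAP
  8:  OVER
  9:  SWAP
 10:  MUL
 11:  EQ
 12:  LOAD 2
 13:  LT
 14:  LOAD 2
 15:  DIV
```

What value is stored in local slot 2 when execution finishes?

PUSH 2  → 2
DUP     → 2 2
ADD     → 4
STORE 2 → (empty)
PUSH 7  → 7
LOAD 2  → 7 4
SWAP    → 4 7
OVER    → 4 7 4
SWAP    → 4 4 7
MUL     → 4 28
EQ      → 0
LOAD 2  → 0 4
LT      → 1
LOAD 2  → 1 4
DIV     → 0

4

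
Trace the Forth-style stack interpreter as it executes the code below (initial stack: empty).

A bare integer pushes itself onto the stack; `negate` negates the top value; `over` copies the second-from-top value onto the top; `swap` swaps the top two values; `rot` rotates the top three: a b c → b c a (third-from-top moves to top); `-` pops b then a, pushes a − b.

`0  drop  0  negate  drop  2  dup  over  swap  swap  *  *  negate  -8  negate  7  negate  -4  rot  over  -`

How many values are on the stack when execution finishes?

0      : [0]
drop   : []
0      : [0]
negate : [0]
drop   : []
2      : [2]
dup    : [2, 2]
over   : [2, 2, 2]
swap   : [2, 2, 2]
swap   : [2, 2, 2]
*      : [2, 4]
*      : [8]
negate : [-8]
-8     : [-8, -8]
negate : [-8, 8]
7      : [-8, 8, 7]
negate : [-8, 8, -7]
-4     : [-8, 8, -7, -4]
rot    : [-8, -7, -4, 8]
over   : [-8, -7, -4, 8, -4]
-      : [-8, -7, -4, 12]

4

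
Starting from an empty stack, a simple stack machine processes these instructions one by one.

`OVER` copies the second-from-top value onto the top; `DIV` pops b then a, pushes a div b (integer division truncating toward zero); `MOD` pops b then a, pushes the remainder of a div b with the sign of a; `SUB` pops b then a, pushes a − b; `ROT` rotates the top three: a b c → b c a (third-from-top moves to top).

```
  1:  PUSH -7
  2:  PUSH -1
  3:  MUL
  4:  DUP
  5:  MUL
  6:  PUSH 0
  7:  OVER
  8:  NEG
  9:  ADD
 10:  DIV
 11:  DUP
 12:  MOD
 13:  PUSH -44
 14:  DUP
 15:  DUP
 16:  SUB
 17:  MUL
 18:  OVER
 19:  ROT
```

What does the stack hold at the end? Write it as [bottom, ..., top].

PUSH -7  -> [-7]
PUSH -1  -> [-7, -1]
MUL      -> [7]
DUP      -> [7, 7]
MUL      -> [49]
PUSH 0   -> [49, 0]
OVER     -> [49, 0, 49]
NEG      -> [49, 0, -49]
ADD      -> [49, -49]
DIV      -> [-1]
DUP      -> [-1, -1]
MOD      -> [0]
PUSH -44 -> [0, -44]
DUP      -> [0, -44, -44]
DUP      -> [0, -44, -44, -44]
SUB      -> [0, -44, 0]
MUL      -> [0, 0]
OVER     -> [0, 0, 0]
ROT      -> [0, 0, 0]

[0, 0, 0]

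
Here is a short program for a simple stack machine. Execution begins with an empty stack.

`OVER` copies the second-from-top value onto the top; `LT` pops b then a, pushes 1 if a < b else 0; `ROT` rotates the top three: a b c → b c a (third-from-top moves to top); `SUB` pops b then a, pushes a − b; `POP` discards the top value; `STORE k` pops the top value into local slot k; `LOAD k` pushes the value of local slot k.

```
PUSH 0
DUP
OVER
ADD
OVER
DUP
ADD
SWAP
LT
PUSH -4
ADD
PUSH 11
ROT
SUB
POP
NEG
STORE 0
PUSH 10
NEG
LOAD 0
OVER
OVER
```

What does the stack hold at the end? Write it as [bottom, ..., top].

PUSH 0  -> 0
DUP     -> 0 0
OVER    -> 0 0 0
ADD     -> 0 0
OVER    -> 0 0 0
DUP     -> 0 0 0 0
ADD     -> 0 0 0
SWAP    -> 0 0 0
LT      -> 0 0
PUSH -4 -> 0 0 -4
ADD     -> 0 -4
PUSH 11 -> 0 -4 11
ROT     -> -4 11 0
SUB     -> -4 11
POP     -> -4
NEG     -> 4
STORE 0 -> (empty)
PUSH 10 -> 10
NEG     -> -10
LOAD 0  -> -10 4
OVER    -> -10 4 -10
OVER    -> -10 4 -10 4

[-10, 4, -10, 4]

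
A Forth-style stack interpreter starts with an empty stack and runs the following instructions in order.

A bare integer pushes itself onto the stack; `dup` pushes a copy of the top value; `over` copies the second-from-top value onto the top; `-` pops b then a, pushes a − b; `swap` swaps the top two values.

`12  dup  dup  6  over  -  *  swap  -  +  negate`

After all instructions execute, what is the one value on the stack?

12     : [12]
dup    : [12, 12]
dup    : [12, 12, 12]
6      : [12, 12, 12, 6]
over   : [12, 12, 12, 6, 12]
-      : [12, 12, 12, -6]
*      : [12, 12, -72]
swap   : [12, -72, 12]
-      : [12, -84]
+      : [-72]
negate : [72]

72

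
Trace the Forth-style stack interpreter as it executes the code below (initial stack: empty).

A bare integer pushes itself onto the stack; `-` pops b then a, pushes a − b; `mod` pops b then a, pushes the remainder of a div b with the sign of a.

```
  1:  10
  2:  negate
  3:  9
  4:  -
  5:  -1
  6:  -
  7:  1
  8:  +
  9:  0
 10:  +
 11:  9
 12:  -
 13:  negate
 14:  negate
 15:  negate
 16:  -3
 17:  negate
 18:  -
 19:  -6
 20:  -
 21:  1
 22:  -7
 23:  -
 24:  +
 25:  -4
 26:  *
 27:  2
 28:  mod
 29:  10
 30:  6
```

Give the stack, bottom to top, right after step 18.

[23]

10      10
negate  -10
9       -10 9
-       -19
-1      -19 -1
-       -18
1       -18 1
+       -17
0       -17 0
+       -17
9       -17 9
-       -26
negate  26
negate  -26
negate  26
-3      26 -3
negate  26 3
-       23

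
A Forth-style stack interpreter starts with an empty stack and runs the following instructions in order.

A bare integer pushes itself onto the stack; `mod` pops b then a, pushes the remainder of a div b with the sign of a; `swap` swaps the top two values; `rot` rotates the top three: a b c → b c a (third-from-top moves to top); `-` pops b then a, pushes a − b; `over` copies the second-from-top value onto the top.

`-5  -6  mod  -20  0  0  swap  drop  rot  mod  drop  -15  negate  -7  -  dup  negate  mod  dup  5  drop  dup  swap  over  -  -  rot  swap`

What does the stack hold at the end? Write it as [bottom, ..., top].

-5      [-5]
-6      [-5, -6]
mod     [-5]
-20     [-5, -20]
0       [-5, -20, 0]
0       [-5, -20, 0, 0]
swap    [-5, -20, 0, 0]
drop    [-5, -20, 0]
rot     [-20, 0, -5]
mod     [-20, 0]
drop    [-20]
-15     [-20, -15]
negate  [-20, 15]
-7      [-20, 15, -7]
-       [-20, 22]
dup     [-20, 22, 22]
negate  [-20, 22, -22]
mod     [-20, 0]
dup     [-20, 0, 0]
5       [-20, 0, 0, 5]
drop    [-20, 0, 0]
dup     [-20, 0, 0, 0]
swap    [-20, 0, 0, 0]
over    [-20, 0, 0, 0, 0]
-       [-20, 0, 0, 0]
-       [-20, 0, 0]
rot     [0, 0, -20]
swap    [0, -20, 0]

[0, -20, 0]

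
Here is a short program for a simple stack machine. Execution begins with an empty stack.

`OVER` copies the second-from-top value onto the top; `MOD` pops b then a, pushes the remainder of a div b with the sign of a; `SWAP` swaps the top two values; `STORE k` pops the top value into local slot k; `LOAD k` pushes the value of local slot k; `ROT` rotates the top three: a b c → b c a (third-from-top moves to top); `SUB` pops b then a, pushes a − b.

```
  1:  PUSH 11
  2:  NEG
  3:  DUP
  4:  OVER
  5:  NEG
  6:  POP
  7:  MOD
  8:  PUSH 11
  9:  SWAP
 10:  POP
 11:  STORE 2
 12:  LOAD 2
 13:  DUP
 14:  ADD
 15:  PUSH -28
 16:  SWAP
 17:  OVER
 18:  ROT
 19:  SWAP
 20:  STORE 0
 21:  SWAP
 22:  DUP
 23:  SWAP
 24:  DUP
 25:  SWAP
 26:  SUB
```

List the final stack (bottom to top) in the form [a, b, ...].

PUSH 11  : [11]
NEG      : [-11]
DUP      : [-11, -11]
OVER     : [-11, -11, -11]
NEG      : [-11, -11, 11]
POP      : [-11, -11]
MOD      : [0]
PUSH 11  : [0, 11]
SWAP     : [11, 0]
POP      : [11]
STORE 2  : []
LOAD 2   : [11]
DUP      : [11, 11]
ADD      : [22]
PUSH -28 : [22, -28]
SWAP     : [-28, 22]
OVER     : [-28, 22, -28]
ROT      : [22, -28, -28]
SWAP     : [22, -28, -28]
STORE 0  : [22, -28]
SWAP     : [-28, 22]
DUP      : [-28, 22, 22]
SWAP     : [-28, 22, 22]
DUP      : [-28, 22, 22, 22]
SWAP     : [-28, 22, 22, 22]
SUB      : [-28, 22, 0]

[-28, 22, 0]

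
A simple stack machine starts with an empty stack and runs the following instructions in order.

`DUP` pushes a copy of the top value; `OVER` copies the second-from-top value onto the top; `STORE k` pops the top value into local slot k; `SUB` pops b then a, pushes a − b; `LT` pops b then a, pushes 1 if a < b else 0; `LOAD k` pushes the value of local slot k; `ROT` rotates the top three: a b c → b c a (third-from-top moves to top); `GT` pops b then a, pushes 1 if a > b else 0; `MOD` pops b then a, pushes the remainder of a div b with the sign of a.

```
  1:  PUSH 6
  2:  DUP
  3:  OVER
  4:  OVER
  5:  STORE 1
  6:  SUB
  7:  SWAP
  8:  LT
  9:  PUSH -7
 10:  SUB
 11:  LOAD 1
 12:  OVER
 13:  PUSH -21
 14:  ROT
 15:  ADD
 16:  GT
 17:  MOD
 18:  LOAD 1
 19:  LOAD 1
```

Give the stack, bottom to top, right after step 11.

[8, 6]

PUSH 6  -> [6]
DUP     -> [6, 6]
OVER    -> [6, 6, 6]
OVER    -> [6, 6, 6, 6]
STORE 1 -> [6, 6, 6]
SUB     -> [6, 0]
SWAP    -> [0, 6]
LT      -> [1]
PUSH -7 -> [1, -7]
SUB     -> [8]
LOAD 1  -> [8, 6]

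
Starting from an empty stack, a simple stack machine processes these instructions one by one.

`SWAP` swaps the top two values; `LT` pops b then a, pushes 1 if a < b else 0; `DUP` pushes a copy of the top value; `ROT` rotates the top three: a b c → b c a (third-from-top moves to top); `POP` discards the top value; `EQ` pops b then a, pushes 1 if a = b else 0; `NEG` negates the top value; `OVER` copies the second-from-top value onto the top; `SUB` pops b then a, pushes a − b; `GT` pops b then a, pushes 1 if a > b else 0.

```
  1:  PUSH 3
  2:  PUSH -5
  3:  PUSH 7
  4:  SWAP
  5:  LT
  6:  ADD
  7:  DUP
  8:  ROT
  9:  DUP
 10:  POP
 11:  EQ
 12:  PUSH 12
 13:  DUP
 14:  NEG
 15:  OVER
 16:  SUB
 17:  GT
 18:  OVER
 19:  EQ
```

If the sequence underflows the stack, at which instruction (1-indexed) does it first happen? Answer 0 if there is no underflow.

PUSH 3  -> 3
PUSH -5 -> 3 -5
PUSH 7  -> 3 -5 7
SWAP    -> 3 7 -5
LT      -> 3 0
ADD     -> 3
DUP     -> 3 3
ROT  — needs 3 operands, stack has 2 → underflow

8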